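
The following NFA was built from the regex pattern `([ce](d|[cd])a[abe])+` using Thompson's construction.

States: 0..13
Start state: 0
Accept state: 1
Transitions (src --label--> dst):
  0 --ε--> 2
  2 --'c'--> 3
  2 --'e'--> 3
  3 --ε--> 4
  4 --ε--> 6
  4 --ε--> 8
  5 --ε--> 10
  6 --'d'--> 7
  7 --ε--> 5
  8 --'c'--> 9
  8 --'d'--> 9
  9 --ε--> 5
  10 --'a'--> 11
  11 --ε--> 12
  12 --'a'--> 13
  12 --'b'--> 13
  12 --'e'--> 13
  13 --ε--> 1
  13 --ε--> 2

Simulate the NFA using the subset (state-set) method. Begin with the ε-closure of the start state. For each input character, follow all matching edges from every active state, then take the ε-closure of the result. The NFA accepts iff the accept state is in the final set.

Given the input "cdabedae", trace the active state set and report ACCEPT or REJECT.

Answer: ACCEPT

Trace:
start: ε-closure({0}) = {0,2}
'c' @ 1: {3,4,6,8}
'd' @ 2: {5,7,9,10}
'a' @ 3: {11,12}
'b' @ 4: {1,2,13}  [accepting]
'e' @ 5: {3,4,6,8}
'd' @ 6: {5,7,9,10}
'a' @ 7: {11,12}
'e' @ 8: {1,2,13}  [accepting]
end set {1,2,13} — state 1 in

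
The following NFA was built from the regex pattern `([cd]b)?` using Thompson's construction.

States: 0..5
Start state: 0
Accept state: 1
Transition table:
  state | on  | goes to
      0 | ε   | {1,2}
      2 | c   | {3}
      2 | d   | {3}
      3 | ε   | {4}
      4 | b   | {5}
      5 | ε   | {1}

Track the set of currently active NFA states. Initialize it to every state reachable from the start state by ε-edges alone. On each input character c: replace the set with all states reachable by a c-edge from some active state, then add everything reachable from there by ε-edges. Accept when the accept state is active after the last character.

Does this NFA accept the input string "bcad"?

Answer: REJECT

Trace:
initial (ε-close {0}): {0,1,2}
'b' @ 1: {}  — dead — no transitions
rest 'cad' ignored (set empty)
final: {}; accept 1 not in set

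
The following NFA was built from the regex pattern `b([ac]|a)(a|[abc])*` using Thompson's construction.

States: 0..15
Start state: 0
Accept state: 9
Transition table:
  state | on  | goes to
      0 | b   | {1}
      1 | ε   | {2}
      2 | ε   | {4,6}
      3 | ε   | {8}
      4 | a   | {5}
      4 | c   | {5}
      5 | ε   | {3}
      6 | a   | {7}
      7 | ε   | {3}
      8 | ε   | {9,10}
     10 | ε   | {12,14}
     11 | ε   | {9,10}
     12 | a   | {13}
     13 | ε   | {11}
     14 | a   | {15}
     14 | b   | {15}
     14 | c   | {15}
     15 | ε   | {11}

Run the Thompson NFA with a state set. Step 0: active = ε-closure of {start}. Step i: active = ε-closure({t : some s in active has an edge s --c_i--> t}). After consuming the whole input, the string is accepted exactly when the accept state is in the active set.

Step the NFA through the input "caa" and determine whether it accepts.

Answer: REJECT

Trace:
start: ε-closure({0}) = {0}
'c' @ 1: {}  — dead — no transitions
rest 'aa' ignored (set empty)
end set {} — state 9 not in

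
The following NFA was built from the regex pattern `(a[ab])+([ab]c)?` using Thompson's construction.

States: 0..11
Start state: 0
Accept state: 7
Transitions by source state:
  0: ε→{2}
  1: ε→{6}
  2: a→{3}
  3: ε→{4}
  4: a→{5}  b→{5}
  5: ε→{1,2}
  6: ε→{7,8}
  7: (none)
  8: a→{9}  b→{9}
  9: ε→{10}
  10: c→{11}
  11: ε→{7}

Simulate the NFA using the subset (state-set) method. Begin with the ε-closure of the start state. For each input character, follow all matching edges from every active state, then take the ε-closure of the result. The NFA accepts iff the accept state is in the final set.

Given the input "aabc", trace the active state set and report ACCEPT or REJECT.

Answer: ACCEPT

Trace:
initial (ε-close {0}): {0,2}
'a' @ 1: {3,4}
'a' @ 2: {1,2,5,6,7,8}  ✓accept
'b' @ 3: {9,10}
'c' @ 4: {7,11}  ✓accept
final: {7,11}; accept 7 in set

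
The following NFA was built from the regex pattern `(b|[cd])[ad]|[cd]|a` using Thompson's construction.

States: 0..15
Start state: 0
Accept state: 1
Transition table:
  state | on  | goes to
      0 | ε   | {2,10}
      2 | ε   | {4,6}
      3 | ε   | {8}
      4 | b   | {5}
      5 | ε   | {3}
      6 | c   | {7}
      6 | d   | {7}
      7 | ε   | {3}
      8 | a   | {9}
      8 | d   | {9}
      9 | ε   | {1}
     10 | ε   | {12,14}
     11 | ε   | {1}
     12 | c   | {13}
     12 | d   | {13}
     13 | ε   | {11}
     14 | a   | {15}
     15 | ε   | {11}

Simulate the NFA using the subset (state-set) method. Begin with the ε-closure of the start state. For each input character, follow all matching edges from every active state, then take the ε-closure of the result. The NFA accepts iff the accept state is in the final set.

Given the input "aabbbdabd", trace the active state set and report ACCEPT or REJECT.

Answer: REJECT

Trace:
initial (ε-close {0}): {0,2,4,6,10,12,14}
'a' @ 1: {1,11,15}  (accept∈set)
'a' @ 2: {}  — no active states
rest 'bbbdabd' ignored (set empty)
end set {} — state 1 not in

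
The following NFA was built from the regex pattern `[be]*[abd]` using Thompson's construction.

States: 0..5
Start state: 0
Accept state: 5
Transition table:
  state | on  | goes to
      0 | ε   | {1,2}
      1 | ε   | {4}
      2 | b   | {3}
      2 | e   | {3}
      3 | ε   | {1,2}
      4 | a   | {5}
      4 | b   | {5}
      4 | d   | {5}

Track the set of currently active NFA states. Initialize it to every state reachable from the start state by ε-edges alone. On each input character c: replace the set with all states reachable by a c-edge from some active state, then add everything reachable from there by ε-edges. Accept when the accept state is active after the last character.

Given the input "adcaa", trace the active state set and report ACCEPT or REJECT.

Answer: REJECT

Trace:
initial (ε-close {0}): {0,1,2,4}
'a' @ 1: {5}  [accepting]
'd' @ 2: {}  — no active states
rest 'caa' ignored (set empty)
end set {} — state 5 not in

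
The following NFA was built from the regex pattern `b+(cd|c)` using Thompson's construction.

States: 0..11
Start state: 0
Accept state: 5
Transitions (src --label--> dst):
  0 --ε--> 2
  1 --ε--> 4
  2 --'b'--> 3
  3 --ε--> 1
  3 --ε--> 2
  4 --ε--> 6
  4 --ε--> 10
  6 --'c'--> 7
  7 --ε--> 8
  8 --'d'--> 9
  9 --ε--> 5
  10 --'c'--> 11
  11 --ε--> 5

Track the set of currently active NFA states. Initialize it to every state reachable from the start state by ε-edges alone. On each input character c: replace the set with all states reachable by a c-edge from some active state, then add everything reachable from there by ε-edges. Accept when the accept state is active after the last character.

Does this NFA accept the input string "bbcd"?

S₀ = ε-closure({0}) = {0,2}
'b' @ 1: {1,2,3,4,6,10}
'b' @ 2: {1,2,3,4,6,10}
'c' @ 3: {5,7,8,11}  [accepting]
'd' @ 4: {5,9}  [accepting]
final: {5,9}; accept 5 in set

Answer: ACCEPT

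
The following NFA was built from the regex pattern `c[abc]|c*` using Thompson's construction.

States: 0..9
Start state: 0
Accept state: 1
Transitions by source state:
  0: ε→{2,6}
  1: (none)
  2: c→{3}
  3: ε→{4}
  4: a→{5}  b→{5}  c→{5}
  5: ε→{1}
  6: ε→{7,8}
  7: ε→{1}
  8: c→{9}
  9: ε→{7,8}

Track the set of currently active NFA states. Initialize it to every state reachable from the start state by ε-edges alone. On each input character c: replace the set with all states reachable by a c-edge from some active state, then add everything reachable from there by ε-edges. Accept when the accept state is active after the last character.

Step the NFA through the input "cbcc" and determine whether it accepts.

start: ε-closure({0}) = {0,1,2,6,7,8}
'c' @ 1: {1,3,4,7,8,9}  [accepting]
'b' @ 2: {1,5}  [accepting]
'c' @ 3: {}  — no active states
rest 'c' ignored (set empty)
after full input: {}  (accept=1 not in)

Answer: REJECT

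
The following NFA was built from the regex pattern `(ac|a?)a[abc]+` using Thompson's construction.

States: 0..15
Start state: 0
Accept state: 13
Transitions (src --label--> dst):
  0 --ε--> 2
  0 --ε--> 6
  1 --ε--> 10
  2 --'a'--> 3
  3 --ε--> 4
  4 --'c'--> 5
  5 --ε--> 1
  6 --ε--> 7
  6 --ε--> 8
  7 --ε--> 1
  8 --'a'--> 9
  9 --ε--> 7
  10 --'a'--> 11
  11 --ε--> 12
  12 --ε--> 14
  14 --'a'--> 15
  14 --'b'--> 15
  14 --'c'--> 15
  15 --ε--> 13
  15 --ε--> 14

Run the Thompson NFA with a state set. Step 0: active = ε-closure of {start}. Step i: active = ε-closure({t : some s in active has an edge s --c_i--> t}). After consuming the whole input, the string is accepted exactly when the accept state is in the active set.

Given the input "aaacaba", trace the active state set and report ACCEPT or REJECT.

start: ε-closure({0}) = {0,1,2,6,7,8,10}
'a' @ 1: {1,3,4,7,9,10,11,12,14}
'a' @ 2: {11,12,13,14,15}  (accept∈set)
'a' @ 3: {13,14,15}  (accept∈set)
'c' @ 4: {13,14,15}  (accept∈set)
'a' @ 5: {13,14,15}  (accept∈set)
'b' @ 6: {13,14,15}  (accept∈set)
'a' @ 7: {13,14,15}  (accept∈set)
final: {13,14,15}; accept 13 in set

Answer: ACCEPT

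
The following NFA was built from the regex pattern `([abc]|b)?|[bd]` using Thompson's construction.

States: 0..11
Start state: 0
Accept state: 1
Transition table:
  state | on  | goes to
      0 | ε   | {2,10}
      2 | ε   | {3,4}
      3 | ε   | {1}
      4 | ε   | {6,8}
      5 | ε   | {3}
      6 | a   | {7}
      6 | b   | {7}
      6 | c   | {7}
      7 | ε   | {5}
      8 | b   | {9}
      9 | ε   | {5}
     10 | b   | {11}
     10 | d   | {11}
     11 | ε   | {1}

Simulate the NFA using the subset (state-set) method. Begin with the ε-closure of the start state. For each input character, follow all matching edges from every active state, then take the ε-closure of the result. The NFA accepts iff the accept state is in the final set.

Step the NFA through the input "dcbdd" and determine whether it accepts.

S₀ = ε-closure({0}) = {0,1,2,3,4,6,8,10}
'd' @ 1: {1,11}  ✓accept
'c' @ 2: {}  — state set empty
rest 'bdd' ignored (set empty)
end set {} — state 1 not in

Answer: REJECT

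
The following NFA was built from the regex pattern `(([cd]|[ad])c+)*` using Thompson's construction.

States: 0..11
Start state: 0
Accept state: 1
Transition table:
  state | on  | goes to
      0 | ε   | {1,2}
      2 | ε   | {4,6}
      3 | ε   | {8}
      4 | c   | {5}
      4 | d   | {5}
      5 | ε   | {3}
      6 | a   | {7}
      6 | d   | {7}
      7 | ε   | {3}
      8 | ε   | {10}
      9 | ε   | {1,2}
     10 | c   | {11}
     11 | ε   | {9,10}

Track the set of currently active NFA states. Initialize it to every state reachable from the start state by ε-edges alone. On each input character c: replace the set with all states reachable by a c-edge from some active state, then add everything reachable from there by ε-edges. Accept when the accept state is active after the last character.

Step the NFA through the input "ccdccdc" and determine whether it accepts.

Answer: ACCEPT

Trace:
start: ε-closure({0}) = {0,1,2,4,6}
'c' @ 1: {3,5,8,10}
'c' @ 2: {1,2,4,6,9,10,11}  ✓accept
'd' @ 3: {3,5,7,8,10}
'c' @ 4: {1,2,4,6,9,10,11}  ✓accept
'c' @ 5: {1,2,3,4,5,6,8,9,10,11}  ✓accept
'd' @ 6: {3,5,7,8,10}
'c' @ 7: {1,2,4,6,9,10,11}  ✓accept
after full input: {1,2,4,6,9,10,11}  (accept=1 in)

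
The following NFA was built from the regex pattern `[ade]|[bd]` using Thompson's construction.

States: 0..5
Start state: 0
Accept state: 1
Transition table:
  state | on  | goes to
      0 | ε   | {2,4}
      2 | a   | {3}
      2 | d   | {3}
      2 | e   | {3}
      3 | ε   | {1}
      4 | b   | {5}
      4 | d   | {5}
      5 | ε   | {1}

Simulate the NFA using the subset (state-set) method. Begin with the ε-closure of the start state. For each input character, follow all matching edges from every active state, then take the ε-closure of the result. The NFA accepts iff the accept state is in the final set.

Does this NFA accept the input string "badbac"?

initial (ε-close {0}): {0,2,4}
'b' @ 1: {1,5}  [accepting]
'a' @ 2: {}  — no active states
rest 'dbac' ignored (set empty)
final: {}; accept 1 not in set

Answer: REJECT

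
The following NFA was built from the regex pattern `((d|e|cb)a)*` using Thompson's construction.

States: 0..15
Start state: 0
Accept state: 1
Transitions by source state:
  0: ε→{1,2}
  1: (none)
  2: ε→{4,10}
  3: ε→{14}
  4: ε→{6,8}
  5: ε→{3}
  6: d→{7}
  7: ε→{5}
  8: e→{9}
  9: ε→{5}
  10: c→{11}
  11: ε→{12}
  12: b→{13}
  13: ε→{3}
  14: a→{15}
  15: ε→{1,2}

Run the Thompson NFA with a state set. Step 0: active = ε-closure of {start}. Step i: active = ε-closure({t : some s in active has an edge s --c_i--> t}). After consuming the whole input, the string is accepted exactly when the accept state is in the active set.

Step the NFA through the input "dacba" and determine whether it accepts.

Answer: ACCEPT

Derivation:
initial (ε-close {0}): {0,1,2,4,6,8,10}
'd' @ 1: {3,5,7,14}
'a' @ 2: {1,2,4,6,8,10,15}  [accepting]
'c' @ 3: {11,12}
'b' @ 4: {3,13,14}
'a' @ 5: {1,2,4,6,8,10,15}  [accepting]
end set {1,2,4,6,8,10,15} — state 1 in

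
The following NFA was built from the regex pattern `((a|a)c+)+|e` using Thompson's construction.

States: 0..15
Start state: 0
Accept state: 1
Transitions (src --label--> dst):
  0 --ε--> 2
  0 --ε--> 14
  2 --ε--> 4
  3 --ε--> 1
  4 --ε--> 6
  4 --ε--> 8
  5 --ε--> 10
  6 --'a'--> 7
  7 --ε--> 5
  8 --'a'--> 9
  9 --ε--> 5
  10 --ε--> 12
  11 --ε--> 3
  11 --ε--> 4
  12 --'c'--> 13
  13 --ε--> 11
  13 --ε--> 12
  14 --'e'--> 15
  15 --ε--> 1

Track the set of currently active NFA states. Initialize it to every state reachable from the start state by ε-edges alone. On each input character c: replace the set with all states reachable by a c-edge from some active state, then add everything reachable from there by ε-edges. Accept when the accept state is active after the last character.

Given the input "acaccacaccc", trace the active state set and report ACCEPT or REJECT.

Answer: ACCEPT

Steps:
start: ε-closure({0}) = {0,2,4,6,8,14}
'a' @ 1: {5,7,9,10,12}
'c' @ 2: {1,3,4,6,8,11,12,13}  (accept∈set)
'a' @ 3: {5,7,9,10,12}
'c' @ 4: {1,3,4,6,8,11,12,13}  (accept∈set)
'c' @ 5: {1,3,4,6,8,11,12,13}  (accept∈set)
'a' @ 6: {5,7,9,10,12}
'c' @ 7: {1,3,4,6,8,11,12,13}  (accept∈set)
'a' @ 8: {5,7,9,10,12}
'c' @ 9: {1,3,4,6,8,11,12,13}  (accept∈set)
'c' @ 10: {1,3,4,6,8,11,12,13}  (accept∈set)
'c' @ 11: {1,3,4,6,8,11,12,13}  (accept∈set)
after full input: {1,3,4,6,8,11,12,13}  (accept=1 in)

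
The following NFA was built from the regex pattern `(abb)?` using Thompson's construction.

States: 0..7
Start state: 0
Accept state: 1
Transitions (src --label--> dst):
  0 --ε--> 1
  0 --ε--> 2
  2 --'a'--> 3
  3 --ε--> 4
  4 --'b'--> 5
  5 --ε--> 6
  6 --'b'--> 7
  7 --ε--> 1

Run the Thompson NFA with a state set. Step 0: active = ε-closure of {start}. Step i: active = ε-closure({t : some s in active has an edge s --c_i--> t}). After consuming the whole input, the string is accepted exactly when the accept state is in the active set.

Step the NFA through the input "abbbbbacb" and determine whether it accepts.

Answer: REJECT

Steps:
S₀ = ε-closure({0}) = {0,1,2}
'a' @ 1: {3,4}
'b' @ 2: {5,6}
'b' @ 3: {1,7}  (accept∈set)
'b' @ 4: {}  — dead — no transitions
rest 'bbacb' ignored (set empty)
end set {} — state 1 not in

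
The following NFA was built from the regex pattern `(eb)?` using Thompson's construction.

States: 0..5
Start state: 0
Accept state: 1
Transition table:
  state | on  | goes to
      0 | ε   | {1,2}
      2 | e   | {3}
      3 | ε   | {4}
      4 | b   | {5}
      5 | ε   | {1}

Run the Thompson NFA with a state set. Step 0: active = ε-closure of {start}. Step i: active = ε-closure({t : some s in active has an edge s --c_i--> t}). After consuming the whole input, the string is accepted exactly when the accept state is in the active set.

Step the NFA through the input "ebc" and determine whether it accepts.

Answer: REJECT

Derivation:
initial (ε-close {0}): {0,1,2}
'e' @ 1: {3,4}
'b' @ 2: {1,5}  (accept∈set)
'c' @ 3: {}  — no active states
end set {} — state 1 not in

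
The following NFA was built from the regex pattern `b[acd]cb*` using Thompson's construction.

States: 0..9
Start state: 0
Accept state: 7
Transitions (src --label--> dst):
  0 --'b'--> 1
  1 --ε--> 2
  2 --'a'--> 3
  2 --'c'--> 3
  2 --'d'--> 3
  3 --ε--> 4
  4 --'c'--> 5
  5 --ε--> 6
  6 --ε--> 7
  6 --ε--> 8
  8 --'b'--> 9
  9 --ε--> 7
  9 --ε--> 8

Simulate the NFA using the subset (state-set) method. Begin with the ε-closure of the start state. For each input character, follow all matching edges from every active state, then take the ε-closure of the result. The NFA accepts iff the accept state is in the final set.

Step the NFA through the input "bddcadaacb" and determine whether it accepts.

Answer: REJECT

Derivation:
start: ε-closure({0}) = {0}
'b' @ 1: {1,2}
'd' @ 2: {3,4}
'd' @ 3: {}  — no active states
rest 'cadaacb' ignored (set empty)
final: {}; accept 7 not in set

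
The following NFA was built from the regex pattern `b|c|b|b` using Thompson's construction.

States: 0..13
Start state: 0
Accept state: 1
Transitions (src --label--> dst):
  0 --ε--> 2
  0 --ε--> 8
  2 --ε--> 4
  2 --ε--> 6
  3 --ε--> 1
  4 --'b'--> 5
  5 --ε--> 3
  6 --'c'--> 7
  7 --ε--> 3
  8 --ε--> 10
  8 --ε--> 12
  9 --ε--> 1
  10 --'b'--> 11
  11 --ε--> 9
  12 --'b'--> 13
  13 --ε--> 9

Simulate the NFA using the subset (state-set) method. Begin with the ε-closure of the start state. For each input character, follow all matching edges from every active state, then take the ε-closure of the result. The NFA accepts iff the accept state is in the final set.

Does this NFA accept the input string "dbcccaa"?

Answer: REJECT

Trace:
initial (ε-close {0}): {0,2,4,6,8,10,12}
'd' @ 1: {}  — dead — no transitions
rest 'bcccaa' ignored (set empty)
end set {} — state 1 not in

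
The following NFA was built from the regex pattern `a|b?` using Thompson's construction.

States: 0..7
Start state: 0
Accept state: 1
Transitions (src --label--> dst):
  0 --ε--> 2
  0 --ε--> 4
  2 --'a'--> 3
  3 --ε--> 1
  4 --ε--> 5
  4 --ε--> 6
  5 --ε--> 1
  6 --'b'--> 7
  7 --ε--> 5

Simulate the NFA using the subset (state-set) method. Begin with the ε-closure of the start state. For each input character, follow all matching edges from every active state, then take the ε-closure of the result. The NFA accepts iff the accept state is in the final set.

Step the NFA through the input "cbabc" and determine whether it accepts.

start: ε-closure({0}) = {0,1,2,4,5,6}
'c' @ 1: {}  — dead — no transitions
rest 'babc' ignored (set empty)
after full input: {}  (accept=1 not in)

Answer: REJECT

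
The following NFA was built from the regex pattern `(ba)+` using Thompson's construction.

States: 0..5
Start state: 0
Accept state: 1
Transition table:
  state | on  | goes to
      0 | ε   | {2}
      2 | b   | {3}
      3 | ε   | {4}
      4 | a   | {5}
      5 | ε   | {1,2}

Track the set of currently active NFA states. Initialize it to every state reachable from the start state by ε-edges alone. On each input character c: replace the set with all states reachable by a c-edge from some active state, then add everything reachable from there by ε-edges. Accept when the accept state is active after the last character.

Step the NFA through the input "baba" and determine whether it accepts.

Answer: ACCEPT

Trace:
start: ε-closure({0}) = {0,2}
'b' @ 1: {3,4}
'a' @ 2: {1,2,5}  [accepting]
'b' @ 3: {3,4}
'a' @ 4: {1,2,5}  [accepting]
after full input: {1,2,5}  (accept=1 in)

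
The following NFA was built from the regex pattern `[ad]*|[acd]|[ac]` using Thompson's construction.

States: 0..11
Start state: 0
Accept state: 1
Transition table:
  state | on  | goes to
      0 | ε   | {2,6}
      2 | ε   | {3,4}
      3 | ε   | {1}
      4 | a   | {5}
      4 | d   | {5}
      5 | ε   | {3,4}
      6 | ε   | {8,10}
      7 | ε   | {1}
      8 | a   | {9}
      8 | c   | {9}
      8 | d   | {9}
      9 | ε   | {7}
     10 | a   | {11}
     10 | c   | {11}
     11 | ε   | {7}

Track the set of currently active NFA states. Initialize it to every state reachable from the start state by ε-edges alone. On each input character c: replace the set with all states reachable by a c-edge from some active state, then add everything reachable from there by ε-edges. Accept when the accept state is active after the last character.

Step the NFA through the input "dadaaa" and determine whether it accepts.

start: ε-closure({0}) = {0,1,2,3,4,6,8,10}
'd' @ 1: {1,3,4,5,7,9}  ✓accept
'a' @ 2: {1,3,4,5}  ✓accept
'd' @ 3: {1,3,4,5}  ✓accept
'a' @ 4: {1,3,4,5}  ✓accept
'a' @ 5: {1,3,4,5}  ✓accept
'a' @ 6: {1,3,4,5}  ✓accept
end set {1,3,4,5} — state 1 in

Answer: ACCEPT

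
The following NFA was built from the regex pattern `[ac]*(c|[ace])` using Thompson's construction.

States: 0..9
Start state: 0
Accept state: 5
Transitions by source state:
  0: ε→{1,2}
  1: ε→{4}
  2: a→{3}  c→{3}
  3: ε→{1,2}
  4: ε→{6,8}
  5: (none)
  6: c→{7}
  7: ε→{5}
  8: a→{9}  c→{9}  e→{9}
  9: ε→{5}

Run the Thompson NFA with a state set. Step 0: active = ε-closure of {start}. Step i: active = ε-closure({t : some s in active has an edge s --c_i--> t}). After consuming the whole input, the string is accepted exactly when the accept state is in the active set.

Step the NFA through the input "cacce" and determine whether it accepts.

initial (ε-close {0}): {0,1,2,4,6,8}
'c' @ 1: {1,2,3,4,5,6,7,8,9}  (accept∈set)
'a' @ 2: {1,2,3,4,5,6,8,9}  (accept∈set)
'c' @ 3: {1,2,3,4,5,6,7,8,9}  (accept∈set)
'c' @ 4: {1,2,3,4,5,6,7,8,9}  (accept∈set)
'e' @ 5: {5,9}  (accept∈set)
end set {5,9} — state 5 in

Answer: ACCEPT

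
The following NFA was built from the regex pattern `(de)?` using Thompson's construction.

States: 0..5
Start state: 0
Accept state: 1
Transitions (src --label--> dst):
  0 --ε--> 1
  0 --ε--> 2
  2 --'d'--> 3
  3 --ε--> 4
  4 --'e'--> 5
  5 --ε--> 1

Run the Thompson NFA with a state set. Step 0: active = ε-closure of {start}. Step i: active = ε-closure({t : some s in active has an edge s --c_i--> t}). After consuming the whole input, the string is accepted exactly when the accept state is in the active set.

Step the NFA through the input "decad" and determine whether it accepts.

Answer: REJECT

Derivation:
start: ε-closure({0}) = {0,1,2}
'd' @ 1: {3,4}
'e' @ 2: {1,5}  (accept∈set)
'c' @ 3: {}  — no active states
rest 'ad' ignored (set empty)
after full input: {}  (accept=1 not in)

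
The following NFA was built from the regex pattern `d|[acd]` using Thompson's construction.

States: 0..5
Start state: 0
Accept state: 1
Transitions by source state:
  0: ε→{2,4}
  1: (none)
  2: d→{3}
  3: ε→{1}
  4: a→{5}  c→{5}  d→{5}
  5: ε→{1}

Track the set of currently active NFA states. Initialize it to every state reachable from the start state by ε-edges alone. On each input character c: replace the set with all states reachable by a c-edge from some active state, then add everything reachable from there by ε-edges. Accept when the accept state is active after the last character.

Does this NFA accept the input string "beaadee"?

start: ε-closure({0}) = {0,2,4}
'b' @ 1: {}  — dead — no transitions
rest 'eaadee' ignored (set empty)
after full input: {}  (accept=1 not in)

Answer: REJECT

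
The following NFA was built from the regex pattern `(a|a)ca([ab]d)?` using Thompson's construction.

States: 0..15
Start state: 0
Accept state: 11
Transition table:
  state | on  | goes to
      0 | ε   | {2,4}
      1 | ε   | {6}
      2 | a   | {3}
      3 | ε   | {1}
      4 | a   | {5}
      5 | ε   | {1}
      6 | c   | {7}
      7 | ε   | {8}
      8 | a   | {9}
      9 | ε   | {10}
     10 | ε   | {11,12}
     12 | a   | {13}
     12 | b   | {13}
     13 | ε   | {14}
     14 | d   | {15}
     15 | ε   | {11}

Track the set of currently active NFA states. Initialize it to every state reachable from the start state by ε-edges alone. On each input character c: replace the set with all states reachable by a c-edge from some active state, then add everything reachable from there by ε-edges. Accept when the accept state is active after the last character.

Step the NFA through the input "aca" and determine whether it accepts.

Answer: ACCEPT

Steps:
S₀ = ε-closure({0}) = {0,2,4}
'a' @ 1: {1,3,5,6}
'c' @ 2: {7,8}
'a' @ 3: {9,10,11,12}  [accepting]
after full input: {9,10,11,12}  (accept=11 in)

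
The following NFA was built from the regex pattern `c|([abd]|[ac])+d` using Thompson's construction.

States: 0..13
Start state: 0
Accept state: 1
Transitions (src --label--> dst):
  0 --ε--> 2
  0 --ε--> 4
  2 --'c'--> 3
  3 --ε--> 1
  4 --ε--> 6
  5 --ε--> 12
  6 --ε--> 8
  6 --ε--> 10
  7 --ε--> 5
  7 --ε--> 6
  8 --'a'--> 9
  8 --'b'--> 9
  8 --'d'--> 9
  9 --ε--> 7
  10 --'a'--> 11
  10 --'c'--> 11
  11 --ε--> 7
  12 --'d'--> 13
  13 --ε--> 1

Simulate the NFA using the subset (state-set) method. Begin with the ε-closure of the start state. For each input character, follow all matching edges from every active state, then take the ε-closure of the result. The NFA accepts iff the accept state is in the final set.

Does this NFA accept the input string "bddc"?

Answer: REJECT

Steps:
S₀ = ε-closure({0}) = {0,2,4,6,8,10}
'b' @ 1: {5,6,7,8,9,10,12}
'd' @ 2: {1,5,6,7,8,9,10,12,13}  (accept∈set)
'd' @ 3: {1,5,6,7,8,9,10,12,13}  (accept∈set)
'c' @ 4: {5,6,7,8,10,11,12}
after full input: {5,6,7,8,10,11,12}  (accept=1 not in)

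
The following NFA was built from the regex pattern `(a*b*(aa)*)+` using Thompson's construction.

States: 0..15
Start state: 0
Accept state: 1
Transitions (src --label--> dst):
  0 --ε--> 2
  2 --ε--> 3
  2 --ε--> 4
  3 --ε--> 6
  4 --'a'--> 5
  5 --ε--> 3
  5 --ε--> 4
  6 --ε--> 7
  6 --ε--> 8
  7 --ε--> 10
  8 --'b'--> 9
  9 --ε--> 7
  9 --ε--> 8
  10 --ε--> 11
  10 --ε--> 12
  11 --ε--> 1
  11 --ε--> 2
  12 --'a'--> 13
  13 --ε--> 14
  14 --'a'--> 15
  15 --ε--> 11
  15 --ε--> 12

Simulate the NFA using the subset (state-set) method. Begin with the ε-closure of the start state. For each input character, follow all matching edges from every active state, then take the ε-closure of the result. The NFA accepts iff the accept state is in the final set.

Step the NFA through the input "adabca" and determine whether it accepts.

S₀ = ε-closure({0}) = {0,1,2,3,4,6,7,8,10,11,12}
'a' @ 1: {1,2,3,4,5,6,7,8,10,11,12,13,14}  ✓accept
'd' @ 2: {}  — state set empty
rest 'abca' ignored (set empty)
after full input: {}  (accept=1 not in)

Answer: REJECT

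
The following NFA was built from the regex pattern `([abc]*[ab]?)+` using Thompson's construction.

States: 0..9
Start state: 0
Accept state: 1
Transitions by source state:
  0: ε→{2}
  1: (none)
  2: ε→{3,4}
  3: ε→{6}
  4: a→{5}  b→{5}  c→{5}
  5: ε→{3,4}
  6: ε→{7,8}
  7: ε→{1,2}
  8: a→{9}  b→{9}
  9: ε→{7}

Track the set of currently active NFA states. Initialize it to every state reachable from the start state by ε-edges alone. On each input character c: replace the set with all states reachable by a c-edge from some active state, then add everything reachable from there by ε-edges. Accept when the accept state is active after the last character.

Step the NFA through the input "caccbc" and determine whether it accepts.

start: ε-closure({0}) = {0,1,2,3,4,6,7,8}
'c' @ 1: {1,2,3,4,5,6,7,8}  [accepting]
'a' @ 2: {1,2,3,4,5,6,7,8,9}  [accepting]
'c' @ 3: {1,2,3,4,5,6,7,8}  [accepting]
'c' @ 4: {1,2,3,4,5,6,7,8}  [accepting]
'b' @ 5: {1,2,3,4,5,6,7,8,9}  [accepting]
'c' @ 6: {1,2,3,4,5,6,7,8}  [accepting]
end set {1,2,3,4,5,6,7,8} — state 1 in

Answer: ACCEPT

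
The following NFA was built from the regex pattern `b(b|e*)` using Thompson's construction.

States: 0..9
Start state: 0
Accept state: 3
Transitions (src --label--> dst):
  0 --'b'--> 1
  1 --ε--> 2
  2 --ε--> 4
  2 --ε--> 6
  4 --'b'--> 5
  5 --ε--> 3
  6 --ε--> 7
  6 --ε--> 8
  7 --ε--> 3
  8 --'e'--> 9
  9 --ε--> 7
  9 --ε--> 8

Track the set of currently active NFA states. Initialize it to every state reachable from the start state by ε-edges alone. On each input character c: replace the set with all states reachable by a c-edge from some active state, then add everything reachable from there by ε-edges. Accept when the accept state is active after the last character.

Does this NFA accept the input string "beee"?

start: ε-closure({0}) = {0}
'b' @ 1: {1,2,3,4,6,7,8}  [accepting]
'e' @ 2: {3,7,8,9}  [accepting]
'e' @ 3: {3,7,8,9}  [accepting]
'e' @ 4: {3,7,8,9}  [accepting]
after full input: {3,7,8,9}  (accept=3 in)

Answer: ACCEPT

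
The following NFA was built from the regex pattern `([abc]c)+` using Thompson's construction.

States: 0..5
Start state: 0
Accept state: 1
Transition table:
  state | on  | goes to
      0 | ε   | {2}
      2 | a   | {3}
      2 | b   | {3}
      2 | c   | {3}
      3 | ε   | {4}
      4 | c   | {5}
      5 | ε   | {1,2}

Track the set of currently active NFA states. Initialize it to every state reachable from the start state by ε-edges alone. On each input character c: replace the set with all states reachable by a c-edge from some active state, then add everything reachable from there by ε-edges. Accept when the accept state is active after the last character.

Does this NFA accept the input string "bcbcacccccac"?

Answer: ACCEPT

Steps:
S₀ = ε-closure({0}) = {0,2}
'b' @ 1: {3,4}
'c' @ 2: {1,2,5}  ✓accept
'b' @ 3: {3,4}
'c' @ 4: {1,2,5}  ✓accept
'a' @ 5: {3,4}
'c' @ 6: {1,2,5}  ✓accept
'c' @ 7: {3,4}
'c' @ 8: {1,2,5}  ✓accept
'c' @ 9: {3,4}
'c' @ 10: {1,2,5}  ✓accept
'a' @ 11: {3,4}
'c' @ 12: {1,2,5}  ✓accept
after full input: {1,2,5}  (accept=1 in)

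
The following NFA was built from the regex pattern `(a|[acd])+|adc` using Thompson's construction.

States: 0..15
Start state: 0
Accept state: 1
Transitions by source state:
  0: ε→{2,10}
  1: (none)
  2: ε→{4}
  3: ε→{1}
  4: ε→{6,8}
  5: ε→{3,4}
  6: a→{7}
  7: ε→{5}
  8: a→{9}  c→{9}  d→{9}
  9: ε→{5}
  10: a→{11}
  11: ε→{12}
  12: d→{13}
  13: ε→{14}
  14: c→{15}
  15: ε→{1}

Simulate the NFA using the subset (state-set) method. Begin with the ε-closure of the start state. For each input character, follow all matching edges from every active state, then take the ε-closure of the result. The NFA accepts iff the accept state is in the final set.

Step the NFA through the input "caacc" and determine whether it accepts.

S₀ = ε-closure({0}) = {0,2,4,6,8,10}
'c' @ 1: {1,3,4,5,6,8,9}  ✓accept
'a' @ 2: {1,3,4,5,6,7,8,9}  ✓accept
'a' @ 3: {1,3,4,5,6,7,8,9}  ✓accept
'c' @ 4: {1,3,4,5,6,8,9}  ✓accept
'c' @ 5: {1,3,4,5,6,8,9}  ✓accept
end set {1,3,4,5,6,8,9} — state 1 in

Answer: ACCEPT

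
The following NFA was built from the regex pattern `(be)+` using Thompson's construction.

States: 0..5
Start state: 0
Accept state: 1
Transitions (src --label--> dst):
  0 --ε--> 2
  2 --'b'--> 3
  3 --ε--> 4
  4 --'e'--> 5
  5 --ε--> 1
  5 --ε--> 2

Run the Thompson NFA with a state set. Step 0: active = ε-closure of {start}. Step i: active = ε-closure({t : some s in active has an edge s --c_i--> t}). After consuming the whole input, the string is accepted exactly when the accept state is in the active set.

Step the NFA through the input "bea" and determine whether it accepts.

start: ε-closure({0}) = {0,2}
'b' @ 1: {3,4}
'e' @ 2: {1,2,5}  [accepting]
'a' @ 3: {}  — no active states
after full input: {}  (accept=1 not in)

Answer: REJECT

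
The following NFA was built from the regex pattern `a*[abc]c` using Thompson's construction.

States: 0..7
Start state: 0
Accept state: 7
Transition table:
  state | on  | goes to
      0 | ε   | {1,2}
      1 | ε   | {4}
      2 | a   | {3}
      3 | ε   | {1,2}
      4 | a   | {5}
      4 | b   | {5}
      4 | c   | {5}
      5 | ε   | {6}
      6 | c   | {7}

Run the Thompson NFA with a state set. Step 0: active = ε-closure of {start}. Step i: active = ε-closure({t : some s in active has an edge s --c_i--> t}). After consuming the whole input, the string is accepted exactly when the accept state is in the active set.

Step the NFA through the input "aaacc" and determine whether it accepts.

S₀ = ε-closure({0}) = {0,1,2,4}
'a' @ 1: {1,2,3,4,5,6}
'a' @ 2: {1,2,3,4,5,6}
'a' @ 3: {1,2,3,4,5,6}
'c' @ 4: {5,6,7}  ✓accept
'c' @ 5: {7}  ✓accept
end set {7} — state 7 in

Answer: ACCEPT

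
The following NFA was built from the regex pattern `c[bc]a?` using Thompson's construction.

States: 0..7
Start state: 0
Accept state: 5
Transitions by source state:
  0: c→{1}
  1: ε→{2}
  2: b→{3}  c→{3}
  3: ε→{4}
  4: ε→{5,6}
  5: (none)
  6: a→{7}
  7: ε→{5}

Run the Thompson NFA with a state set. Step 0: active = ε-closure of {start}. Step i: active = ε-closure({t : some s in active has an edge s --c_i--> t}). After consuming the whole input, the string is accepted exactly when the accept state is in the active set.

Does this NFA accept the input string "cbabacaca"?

S₀ = ε-closure({0}) = {0}
'c' @ 1: {1,2}
'b' @ 2: {3,4,5,6}  (accept∈set)
'a' @ 3: {5,7}  (accept∈set)
'b' @ 4: {}  — state set empty
rest 'acaca' ignored (set empty)
after full input: {}  (accept=5 not in)

Answer: REJECT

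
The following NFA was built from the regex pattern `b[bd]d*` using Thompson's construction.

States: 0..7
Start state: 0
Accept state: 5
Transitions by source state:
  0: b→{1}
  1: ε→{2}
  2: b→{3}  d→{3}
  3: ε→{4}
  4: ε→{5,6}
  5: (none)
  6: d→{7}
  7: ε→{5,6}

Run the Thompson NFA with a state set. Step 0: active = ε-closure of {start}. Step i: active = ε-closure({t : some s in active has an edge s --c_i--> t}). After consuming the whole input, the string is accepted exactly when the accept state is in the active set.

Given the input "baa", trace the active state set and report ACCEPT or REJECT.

initial (ε-close {0}): {0}
'b' @ 1: {1,2}
'a' @ 2: {}  — dead — no transitions
rest 'a' ignored (set empty)
end set {} — state 5 not in

Answer: REJECT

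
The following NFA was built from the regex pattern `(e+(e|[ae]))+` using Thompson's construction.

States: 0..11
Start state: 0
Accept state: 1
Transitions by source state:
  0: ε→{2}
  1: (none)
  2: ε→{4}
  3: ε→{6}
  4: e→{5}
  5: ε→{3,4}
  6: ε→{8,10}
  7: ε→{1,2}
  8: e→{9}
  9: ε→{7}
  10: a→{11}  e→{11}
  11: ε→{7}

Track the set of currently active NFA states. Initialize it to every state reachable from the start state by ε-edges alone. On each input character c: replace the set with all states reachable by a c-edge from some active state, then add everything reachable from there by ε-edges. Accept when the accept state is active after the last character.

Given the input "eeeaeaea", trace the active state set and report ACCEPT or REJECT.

Answer: ACCEPT

Derivation:
S₀ = ε-closure({0}) = {0,2,4}
'e' @ 1: {3,4,5,6,8,10}
'e' @ 2: {1,2,3,4,5,6,7,8,9,10,11}  (accept∈set)
'e' @ 3: {1,2,3,4,5,6,7,8,9,10,11}  (accept∈set)
'a' @ 4: {1,2,4,7,11}  (accept∈set)
'e' @ 5: {3,4,5,6,8,10}
'a' @ 6: {1,2,4,7,11}  (accept∈set)
'e' @ 7: {3,4,5,6,8,10}
'a' @ 8: {1,2,4,7,11}  (accept∈set)
final: {1,2,4,7,11}; accept 1 in set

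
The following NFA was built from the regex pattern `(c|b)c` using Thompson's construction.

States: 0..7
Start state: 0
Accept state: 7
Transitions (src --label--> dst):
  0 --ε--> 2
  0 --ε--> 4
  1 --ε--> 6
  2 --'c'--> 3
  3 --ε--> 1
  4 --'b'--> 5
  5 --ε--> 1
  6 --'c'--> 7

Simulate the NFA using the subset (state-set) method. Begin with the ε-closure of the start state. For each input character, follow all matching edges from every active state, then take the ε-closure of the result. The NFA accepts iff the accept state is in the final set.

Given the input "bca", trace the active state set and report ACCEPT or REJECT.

Answer: REJECT

Derivation:
initial (ε-close {0}): {0,2,4}
'b' @ 1: {1,5,6}
'c' @ 2: {7}  (accept∈set)
'a' @ 3: {}  — dead — no transitions
end set {} — state 7 not in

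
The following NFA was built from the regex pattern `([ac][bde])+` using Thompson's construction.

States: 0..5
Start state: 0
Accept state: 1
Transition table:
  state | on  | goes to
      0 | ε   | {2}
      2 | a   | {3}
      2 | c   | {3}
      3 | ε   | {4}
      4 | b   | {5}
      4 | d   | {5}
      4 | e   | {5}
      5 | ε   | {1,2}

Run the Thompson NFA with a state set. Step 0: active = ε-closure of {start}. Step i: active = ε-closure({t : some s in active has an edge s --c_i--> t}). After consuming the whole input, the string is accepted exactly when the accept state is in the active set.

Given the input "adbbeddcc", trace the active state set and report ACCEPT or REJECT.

start: ε-closure({0}) = {0,2}
'a' @ 1: {3,4}
'd' @ 2: {1,2,5}  ✓accept
'b' @ 3: {}  — state set empty
rest 'beddcc' ignored (set empty)
after full input: {}  (accept=1 not in)

Answer: REJECT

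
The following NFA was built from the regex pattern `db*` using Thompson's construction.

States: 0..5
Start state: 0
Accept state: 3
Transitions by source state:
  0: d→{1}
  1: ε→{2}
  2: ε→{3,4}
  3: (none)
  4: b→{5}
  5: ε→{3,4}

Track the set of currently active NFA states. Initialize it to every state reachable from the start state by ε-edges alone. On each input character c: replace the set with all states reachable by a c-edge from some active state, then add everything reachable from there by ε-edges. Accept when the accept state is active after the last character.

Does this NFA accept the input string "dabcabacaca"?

Answer: REJECT

Trace:
start: ε-closure({0}) = {0}
'd' @ 1: {1,2,3,4}  (accept∈set)
'a' @ 2: {}  — state set empty
rest 'bcabacaca' ignored (set empty)
final: {}; accept 3 not in set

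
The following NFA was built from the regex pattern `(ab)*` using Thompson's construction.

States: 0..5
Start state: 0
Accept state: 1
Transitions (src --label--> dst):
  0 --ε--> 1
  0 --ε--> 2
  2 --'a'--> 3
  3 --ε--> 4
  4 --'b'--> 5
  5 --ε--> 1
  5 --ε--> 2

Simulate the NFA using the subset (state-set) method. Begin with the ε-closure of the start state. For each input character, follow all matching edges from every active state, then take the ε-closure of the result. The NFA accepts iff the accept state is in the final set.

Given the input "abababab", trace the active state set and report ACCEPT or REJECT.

S₀ = ε-closure({0}) = {0,1,2}
'a' @ 1: {3,4}
'b' @ 2: {1,2,5}  [accepting]
'a' @ 3: {3,4}
'b' @ 4: {1,2,5}  [accepting]
'a' @ 5: {3,4}
'b' @ 6: {1,2,5}  [accepting]
'a' @ 7: {3,4}
'b' @ 8: {1,2,5}  [accepting]
after full input: {1,2,5}  (accept=1 in)

Answer: ACCEPT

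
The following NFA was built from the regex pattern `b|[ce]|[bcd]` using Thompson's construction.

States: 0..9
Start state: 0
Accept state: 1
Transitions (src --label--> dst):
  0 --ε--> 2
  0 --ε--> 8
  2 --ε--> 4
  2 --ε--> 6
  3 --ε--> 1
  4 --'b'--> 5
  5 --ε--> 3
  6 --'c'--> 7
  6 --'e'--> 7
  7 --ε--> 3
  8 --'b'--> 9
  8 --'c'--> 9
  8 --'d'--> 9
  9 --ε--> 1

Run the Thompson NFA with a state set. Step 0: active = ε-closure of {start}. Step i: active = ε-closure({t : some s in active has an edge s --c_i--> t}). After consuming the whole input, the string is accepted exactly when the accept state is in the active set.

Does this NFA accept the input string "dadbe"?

S₀ = ε-closure({0}) = {0,2,4,6,8}
'd' @ 1: {1,9}  [accepting]
'a' @ 2: {}  — state set empty
rest 'dbe' ignored (set empty)
after full input: {}  (accept=1 not in)

Answer: REJECT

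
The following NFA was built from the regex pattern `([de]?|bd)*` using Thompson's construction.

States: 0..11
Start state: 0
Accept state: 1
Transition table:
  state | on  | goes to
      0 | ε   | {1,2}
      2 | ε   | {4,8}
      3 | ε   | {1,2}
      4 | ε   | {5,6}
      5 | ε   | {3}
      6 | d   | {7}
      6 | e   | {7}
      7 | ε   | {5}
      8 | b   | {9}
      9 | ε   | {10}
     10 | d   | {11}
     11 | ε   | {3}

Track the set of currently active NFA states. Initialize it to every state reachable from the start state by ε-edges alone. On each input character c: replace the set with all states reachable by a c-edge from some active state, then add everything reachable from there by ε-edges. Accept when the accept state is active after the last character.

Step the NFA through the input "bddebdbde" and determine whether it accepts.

start: ε-closure({0}) = {0,1,2,3,4,5,6,8}
'b' @ 1: {9,10}
'd' @ 2: {1,2,3,4,5,6,8,11}  (accept∈set)
'd' @ 3: {1,2,3,4,5,6,7,8}  (accept∈set)
'e' @ 4: {1,2,3,4,5,6,7,8}  (accept∈set)
'b' @ 5: {9,10}
'd' @ 6: {1,2,3,4,5,6,8,11}  (accept∈set)
'b' @ 7: {9,10}
'd' @ 8: {1,2,3,4,5,6,8,11}  (accept∈set)
'e' @ 9: {1,2,3,4,5,6,7,8}  (accept∈set)
after full input: {1,2,3,4,5,6,7,8}  (accept=1 in)

Answer: ACCEPT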